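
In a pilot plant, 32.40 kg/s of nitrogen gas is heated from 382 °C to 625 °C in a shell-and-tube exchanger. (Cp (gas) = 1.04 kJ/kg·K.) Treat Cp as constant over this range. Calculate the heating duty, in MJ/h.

Q = ṁ·Cp·ΔT = 32.40 × 1.04 × (625 − 382) = 8188.1 kJ/s
Heating duty = 29477 MJ/h

Q = 29500 MJ/h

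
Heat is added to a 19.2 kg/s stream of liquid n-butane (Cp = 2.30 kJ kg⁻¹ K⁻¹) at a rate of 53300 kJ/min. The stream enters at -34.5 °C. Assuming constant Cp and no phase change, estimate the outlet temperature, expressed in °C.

T_out = -14.4 °C

Q = 53300 kJ/min = 888.33 kJ/s
ΔT = Q/(ṁ·Cp) = 888.33/(19.2×2.30) = 20.116 K
T_out = -34.5 + 20.116 = -14.384 °C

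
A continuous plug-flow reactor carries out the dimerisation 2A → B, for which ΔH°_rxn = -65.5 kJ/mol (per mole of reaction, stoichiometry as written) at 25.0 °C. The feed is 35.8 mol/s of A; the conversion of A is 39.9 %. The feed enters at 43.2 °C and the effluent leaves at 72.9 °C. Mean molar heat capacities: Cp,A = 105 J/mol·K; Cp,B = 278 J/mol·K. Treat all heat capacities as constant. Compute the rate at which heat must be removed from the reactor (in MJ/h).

Extent of reaction ξ = 0.399 × 35.8 / 2 = 7.1421 mol/s
Reaction term: ξ·ΔH°_rxn = 7.1421 × -65.5 = -467.81 kJ/s
Sensible, feed 43.2→25 °C: -68.414 kJ/s
Outlet flows (mol/s): A 21.516, B 7.1421
Sensible, products 25→72.9 °C: 203.32 kJ/s
Q = ΔH = -332.9 kJ/s = -332.9 kW
Heat removed = 1198.4 MJ/h

Q_out = 1200 MJ/h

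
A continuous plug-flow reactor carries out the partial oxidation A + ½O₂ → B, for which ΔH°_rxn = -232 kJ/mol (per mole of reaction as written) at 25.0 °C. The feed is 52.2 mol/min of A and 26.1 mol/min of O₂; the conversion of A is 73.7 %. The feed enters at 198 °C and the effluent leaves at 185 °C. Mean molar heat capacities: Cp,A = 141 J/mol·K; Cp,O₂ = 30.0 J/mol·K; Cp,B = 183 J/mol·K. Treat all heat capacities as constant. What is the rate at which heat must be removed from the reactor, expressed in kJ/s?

Extent of reaction ξ = 0.737 × 52.2 = 38.471 mol/min
Reaction term: ξ·ΔH°_rxn = 38.471 × -232 = -8925.4 kJ/min
Sensible, feed 198→25 °C: -1408.8 kJ/min
Outlet flows (mol/min): A 13.729, O₂ 6.8643, B 38.471
Sensible, products 25→185 °C: 1469.1 kJ/min
Q = ΔH = -8865 kJ/min = -147.75 kW
Heat removed = 147.75 kJ/s

Q_out = 148 kJ/s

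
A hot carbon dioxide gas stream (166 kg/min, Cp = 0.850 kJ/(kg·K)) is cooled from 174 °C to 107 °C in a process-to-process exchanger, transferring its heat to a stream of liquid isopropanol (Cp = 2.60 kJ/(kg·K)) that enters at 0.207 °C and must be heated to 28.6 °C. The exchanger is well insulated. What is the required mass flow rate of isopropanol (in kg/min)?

ṁ_c = 128 kg/min

Heat released by hot stream: Q = 166 × 0.850 × (174 − 107) = 9453.7 kJ/min
Energy balance on cold side (adiabatic exchanger): Q = ṁ_c·Cp_c·(T_c,out − T_c,in)
ṁ_c = 9453.7 / [2.60 × (28.6 − 0.207)] = 128.06 kg/min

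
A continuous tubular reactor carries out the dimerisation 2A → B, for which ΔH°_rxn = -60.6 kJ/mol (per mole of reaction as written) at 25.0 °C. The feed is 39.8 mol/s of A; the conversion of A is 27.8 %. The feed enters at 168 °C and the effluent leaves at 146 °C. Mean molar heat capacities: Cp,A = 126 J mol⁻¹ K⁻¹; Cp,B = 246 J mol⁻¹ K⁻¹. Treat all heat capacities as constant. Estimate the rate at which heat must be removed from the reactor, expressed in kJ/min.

Extent of reaction ξ = 0.278 × 39.8 / 2 = 5.5322 mol/s
Reaction term: ξ·ΔH°_rxn = 5.5322 × -60.6 = -335.25 kJ/s
Sensible, feed 168→25 °C: -717.12 kJ/s
Outlet flows (mol/s): A 28.736, B 5.5322
Sensible, products 25→146 °C: 602.77 kJ/s
Q = ΔH = -449.59 kJ/s = -449.59 kW
Heat removed = 26976 kJ/min

Q_out = 27000 kJ/min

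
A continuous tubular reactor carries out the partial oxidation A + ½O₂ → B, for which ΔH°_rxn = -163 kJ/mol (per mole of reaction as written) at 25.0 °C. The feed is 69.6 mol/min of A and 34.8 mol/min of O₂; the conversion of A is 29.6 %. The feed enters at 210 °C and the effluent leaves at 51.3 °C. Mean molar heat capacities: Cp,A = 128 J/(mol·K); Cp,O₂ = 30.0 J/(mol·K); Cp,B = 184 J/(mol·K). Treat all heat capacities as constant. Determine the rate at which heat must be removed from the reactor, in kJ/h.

Q_out = 295000 kJ/h

Extent of reaction ξ = 0.296 × 69.6 = 20.602 mol/min
Reaction term: ξ·ΔH°_rxn = 20.602 × -163 = -3358.1 kJ/min
Sensible, feed 210→25 °C: -1841.3 kJ/min
Outlet flows (mol/min): A 48.998, O₂ 24.499, B 20.602
Sensible, products 25→51.3 °C: 283.97 kJ/min
Q = ΔH = -4915.4 kJ/min = -81.923 kW
Heat removed = 294920 kJ/h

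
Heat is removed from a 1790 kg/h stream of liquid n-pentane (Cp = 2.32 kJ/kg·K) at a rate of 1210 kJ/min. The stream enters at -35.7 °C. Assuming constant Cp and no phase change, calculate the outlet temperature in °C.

Q = 1210 kJ/min = 72600 kJ/h
ΔT = Q/(ṁ·Cp) = 72600/(1790×2.32) = 17.482 K
T_out = -35.7 − 17.482 = -53.182 °C

T_out = -53.2 °C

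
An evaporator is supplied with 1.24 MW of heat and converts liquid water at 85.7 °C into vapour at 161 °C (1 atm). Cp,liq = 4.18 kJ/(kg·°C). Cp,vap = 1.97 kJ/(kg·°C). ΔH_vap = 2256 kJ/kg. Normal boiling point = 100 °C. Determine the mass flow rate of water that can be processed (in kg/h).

Δh = 4.18×(100−85.7) + 2256 + 1.97×(161−100) = 2435.9 kJ/kg
Q = 1.24 MW = 1240 kJ/s = 4.464e+06 kJ/h
ṁ = Q/Δh = 4.464e+06 / 2435.9 = 1832.6 kg/h

ṁ = 1830 kg/h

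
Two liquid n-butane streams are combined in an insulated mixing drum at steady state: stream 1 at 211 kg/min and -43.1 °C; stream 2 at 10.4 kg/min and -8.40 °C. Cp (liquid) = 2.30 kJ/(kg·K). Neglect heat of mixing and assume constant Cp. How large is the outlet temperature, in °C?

T_out = -41.5 °C

Energy balance with Q = 0: Σ ṁᵢCp,ᵢ(T_out − Tᵢ) = 0
Σ ṁᵢCp,ᵢTᵢ = 211×2.30×-43.1 + 10.4×2.30×-8.40 = -21117
Σ ṁᵢCp,ᵢ = 211×2.30 + 10.4×2.30 = 509.22
T_out = -21117 / 509.22 = -41.47 °C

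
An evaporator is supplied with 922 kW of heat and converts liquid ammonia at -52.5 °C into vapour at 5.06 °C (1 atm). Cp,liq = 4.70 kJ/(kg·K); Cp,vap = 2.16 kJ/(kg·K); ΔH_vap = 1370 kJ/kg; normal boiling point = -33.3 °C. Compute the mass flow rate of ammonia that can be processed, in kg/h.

ṁ = 2150 kg/h

Δh = 4.70×(-33.3−-52.5) + 1370 + 2.16×(5.06−-33.3) = 1543.1 kJ/kg
Q = 922 kW = 922 kJ/s = 3.3192e+06 kJ/h
ṁ = Q/Δh = 3.3192e+06 / 1543.1 = 2151 kg/h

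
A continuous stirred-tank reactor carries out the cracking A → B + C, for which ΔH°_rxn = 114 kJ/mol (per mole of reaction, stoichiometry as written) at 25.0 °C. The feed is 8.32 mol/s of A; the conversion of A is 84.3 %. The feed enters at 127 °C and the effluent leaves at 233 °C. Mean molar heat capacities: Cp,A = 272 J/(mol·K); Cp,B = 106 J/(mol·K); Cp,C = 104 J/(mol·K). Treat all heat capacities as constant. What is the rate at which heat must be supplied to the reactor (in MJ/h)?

Extent of reaction ξ = 0.843 × 8.32 = 7.0138 mol/s
Reaction term: ξ·ΔH°_rxn = 7.0138 × 114 = 799.57 kJ/s
Sensible, feed 127→25 °C: -230.83 kJ/s
Outlet flows (mol/s): A 1.3062, B 7.0138, C 7.0138
Sensible, products 25→233 °C: 380.26 kJ/s
Q = ΔH = 949 kJ/s = 949 kW
Heat supplied = 3416.4 MJ/h

Q_in = 3420 MJ/h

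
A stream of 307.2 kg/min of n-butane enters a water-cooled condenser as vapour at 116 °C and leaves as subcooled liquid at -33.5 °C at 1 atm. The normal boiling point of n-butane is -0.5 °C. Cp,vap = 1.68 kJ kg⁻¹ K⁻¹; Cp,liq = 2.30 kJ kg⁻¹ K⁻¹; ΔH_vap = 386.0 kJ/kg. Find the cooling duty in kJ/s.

vapour 116→-0.5 °C: -195.72 kJ/kg
condensation at -0.5 °C: -386 kJ/kg
liquid -0.5→-33.5 °C: -75.9 kJ/kg
Δh = -195.72 + -386 + -75.9 = -657.62 kJ/kg
Q = ṁ·Δh = 307.2 kg/min × -657.62 kJ/kg = -202020 kJ/min
|Q| = 3367 kW

Q_c = 3370 kJ/s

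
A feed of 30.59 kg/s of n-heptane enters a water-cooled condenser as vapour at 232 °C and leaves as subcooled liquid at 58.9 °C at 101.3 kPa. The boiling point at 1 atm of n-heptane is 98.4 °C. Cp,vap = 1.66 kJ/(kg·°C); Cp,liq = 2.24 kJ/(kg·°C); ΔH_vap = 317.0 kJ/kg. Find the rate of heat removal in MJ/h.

Q_c = 69100 MJ/h

vapour 232→98.4 °C: -221.78 kJ/kg
condensation at 98.4 °C: -317 kJ/kg
liquid 98.4→58.9 °C: -88.48 kJ/kg
Δh = -221.78 + -317 + -88.48 = -627.26 kJ/kg
Q = ṁ·Δh = 30.59 kg/s × -627.26 kJ/kg = -19188 kJ/s
|Q| = 19188 kW = 69076 MJ/h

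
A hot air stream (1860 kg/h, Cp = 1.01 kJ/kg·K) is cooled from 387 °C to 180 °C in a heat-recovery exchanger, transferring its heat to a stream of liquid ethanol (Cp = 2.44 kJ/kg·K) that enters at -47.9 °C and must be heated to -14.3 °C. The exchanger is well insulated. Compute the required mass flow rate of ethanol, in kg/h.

ṁ_c = 4740 kg/h

Heat released by hot stream: Q = 1860 × 1.01 × (387 − 180) = 388870 kJ/h
Energy balance on cold side (adiabatic exchanger): Q = ṁ_c·Cp_c·(T_c,out − T_c,in)
ṁ_c = 388870 / [2.44 × (-14.3 − -47.9)] = 4743.2 kg/h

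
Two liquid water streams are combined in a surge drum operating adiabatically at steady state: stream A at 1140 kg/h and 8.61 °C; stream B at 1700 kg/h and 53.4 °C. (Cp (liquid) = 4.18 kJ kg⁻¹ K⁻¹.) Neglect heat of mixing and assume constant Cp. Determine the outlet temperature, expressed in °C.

T_out = 35.4 °C

Energy balance with Q = 0: Σ ṁᵢCp,ᵢ(T_out − Tᵢ) = 0
T_out = Σ ṁᵢCp,ᵢTᵢ / Σ ṁᵢCp,ᵢ
      = 420490 / 11871 = 35.421 °C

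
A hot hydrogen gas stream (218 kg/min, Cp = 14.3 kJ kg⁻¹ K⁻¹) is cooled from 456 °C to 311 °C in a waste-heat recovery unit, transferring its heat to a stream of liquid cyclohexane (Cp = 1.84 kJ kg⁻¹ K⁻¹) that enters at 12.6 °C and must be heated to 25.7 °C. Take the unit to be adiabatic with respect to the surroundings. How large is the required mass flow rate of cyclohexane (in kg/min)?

Heat released by hot stream: Q = 218 × 14.3 × (456 − 311) = 452020 kJ/min
Energy balance on cold side (adiabatic exchanger): Q = ṁ_c·Cp_c·(T_c,out − T_c,in)
ṁ_c = 452020 / [1.84 × (25.7 − 12.6)] = 18753 kg/min

ṁ_c = 18800 kg/min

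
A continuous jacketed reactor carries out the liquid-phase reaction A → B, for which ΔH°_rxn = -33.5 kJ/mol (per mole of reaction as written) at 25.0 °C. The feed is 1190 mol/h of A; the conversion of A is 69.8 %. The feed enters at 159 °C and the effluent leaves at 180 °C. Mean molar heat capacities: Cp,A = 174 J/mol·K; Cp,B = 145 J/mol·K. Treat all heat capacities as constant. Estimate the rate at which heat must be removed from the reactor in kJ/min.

Extent of reaction ξ = 0.698 × 1190 = 830.62 mol/h
Reaction term: ξ·ΔH°_rxn = 830.62 × -33.5 = -27826 kJ/h
Sensible, feed 159→25 °C: -27746 kJ/h
Outlet flows (mol/h): A 359.38, B 830.62
Sensible, products 25→180 °C: 28361 kJ/h
Q = ΔH = -27211 kJ/h = -7.5587 kW
Heat removed = 453.52 kJ/min

Q_out = 454 kJ/min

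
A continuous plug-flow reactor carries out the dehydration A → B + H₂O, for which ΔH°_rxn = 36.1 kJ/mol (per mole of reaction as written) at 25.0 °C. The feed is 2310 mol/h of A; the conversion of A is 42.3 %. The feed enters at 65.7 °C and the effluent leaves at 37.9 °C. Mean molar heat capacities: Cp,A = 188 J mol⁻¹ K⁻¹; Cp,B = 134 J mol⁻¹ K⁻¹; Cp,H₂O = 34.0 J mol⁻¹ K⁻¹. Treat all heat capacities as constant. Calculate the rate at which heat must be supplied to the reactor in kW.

Q_in = 6.37 kW

Extent of reaction ξ = 0.423 × 2310 = 977.13 mol/h
Reaction term: ξ·ΔH°_rxn = 977.13 × 36.1 = 35274 kJ/h
Sensible, feed 65.7→25 °C: -17675 kJ/h
Outlet flows (mol/h): A 1332.9, B 977.13, H₂O 977.13
Sensible, products 25→37.9 °C: 5350.1 kJ/h
Q = ΔH = 22949 kJ/h = 6.3748 kW
Heat supplied = 6.3748 kW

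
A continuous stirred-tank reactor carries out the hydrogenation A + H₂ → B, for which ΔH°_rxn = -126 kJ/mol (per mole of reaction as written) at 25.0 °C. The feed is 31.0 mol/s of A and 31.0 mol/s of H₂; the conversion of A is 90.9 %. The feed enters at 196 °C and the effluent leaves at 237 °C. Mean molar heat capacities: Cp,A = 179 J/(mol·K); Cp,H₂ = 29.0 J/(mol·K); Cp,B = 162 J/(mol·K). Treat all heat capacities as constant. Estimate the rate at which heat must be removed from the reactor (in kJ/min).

Q_out = 214000 kJ/min

Extent of reaction ξ = 0.909 × 31.0 = 28.179 mol/s
Reaction term: ξ·ΔH°_rxn = 28.179 × -126 = -3550.6 kJ/s
Sensible, feed 196→25 °C: -1102.6 kJ/s
Outlet flows (mol/s): A 2.821, H₂ 2.821, B 28.179
Sensible, products 25→237 °C: 1092.2 kJ/s
Q = ΔH = -3561 kJ/s = -3561 kW
Heat removed = 213660 kJ/min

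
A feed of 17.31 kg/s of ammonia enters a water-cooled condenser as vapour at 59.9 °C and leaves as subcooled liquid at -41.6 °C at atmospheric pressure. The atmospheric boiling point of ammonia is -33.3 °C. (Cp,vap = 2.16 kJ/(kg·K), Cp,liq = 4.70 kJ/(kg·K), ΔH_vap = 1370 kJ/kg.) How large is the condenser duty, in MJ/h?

Q_c = 100000 MJ/h

vapour 59.9→-33.3 °C: -201.31 kJ/kg
condensation at -33.3 °C: -1370 kJ/kg
liquid -33.3→-41.6 °C: -39.01 kJ/kg
Δh = -201.31 + -1370 + -39.01 = -1610.3 kJ/kg
Q = ṁ·Δh = 17.31 kg/s × -1610.3 kJ/kg = -27875 kJ/s
|Q| = 27875 kW = 100350 MJ/h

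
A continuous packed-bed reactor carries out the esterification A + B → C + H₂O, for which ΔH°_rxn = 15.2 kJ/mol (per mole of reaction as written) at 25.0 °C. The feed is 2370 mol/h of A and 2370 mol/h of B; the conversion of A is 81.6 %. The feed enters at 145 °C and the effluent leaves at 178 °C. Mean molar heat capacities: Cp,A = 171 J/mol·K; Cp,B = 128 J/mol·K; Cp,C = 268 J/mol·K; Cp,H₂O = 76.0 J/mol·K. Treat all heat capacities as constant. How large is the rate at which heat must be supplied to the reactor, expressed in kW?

Extent of reaction ξ = 0.816 × 2370 = 1933.9 mol/h
Reaction term: ξ·ΔH°_rxn = 1933.9 × 15.2 = 29396 kJ/h
Sensible, feed 145→25 °C: -85036 kJ/h
Outlet flows (mol/h): A 436.08, B 436.08, C 1933.9, H₂O 1933.9
Sensible, products 25→178 °C: 121740 kJ/h
Q = ΔH = 66095 kJ/h = 18.36 kW
Heat supplied = 18.36 kW

Q_in = 18.4 kW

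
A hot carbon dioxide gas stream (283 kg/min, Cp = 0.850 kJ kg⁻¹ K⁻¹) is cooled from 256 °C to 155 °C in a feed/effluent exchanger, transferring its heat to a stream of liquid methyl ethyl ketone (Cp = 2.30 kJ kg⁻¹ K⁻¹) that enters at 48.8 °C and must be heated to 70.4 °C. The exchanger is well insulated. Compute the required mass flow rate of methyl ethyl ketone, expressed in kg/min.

ṁ_c = 489 kg/min

Heat released by hot stream: Q = 283 × 0.850 × (256 − 155) = 24296 kJ/min
Energy balance on cold side (adiabatic exchanger): Q = ṁ_c·Cp_c·(T_c,out − T_c,in)
ṁ_c = 24296 / [2.30 × (70.4 − 48.8)] = 489.04 kg/min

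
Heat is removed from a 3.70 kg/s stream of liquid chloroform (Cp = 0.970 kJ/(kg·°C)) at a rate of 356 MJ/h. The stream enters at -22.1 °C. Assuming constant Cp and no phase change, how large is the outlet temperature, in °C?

Q = 356 MJ/h = 98.889 kJ/s
ΔT = Q/(ṁ·Cp) = 98.889/(3.70×0.970) = 27.553 K
T_out = -22.1 − 27.553 = -49.653 °C

T_out = -49.7 °C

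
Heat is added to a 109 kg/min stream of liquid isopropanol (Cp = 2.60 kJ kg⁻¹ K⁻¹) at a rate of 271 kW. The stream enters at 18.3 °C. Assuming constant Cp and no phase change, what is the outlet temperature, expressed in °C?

T_out = 75.7 °C

Q = 271 kW = 16260 kJ/min
ΔT = Q/(ṁ·Cp) = 16260/(109×2.60) = 57.375 K
T_out = 18.3 + 57.375 = 75.675 °C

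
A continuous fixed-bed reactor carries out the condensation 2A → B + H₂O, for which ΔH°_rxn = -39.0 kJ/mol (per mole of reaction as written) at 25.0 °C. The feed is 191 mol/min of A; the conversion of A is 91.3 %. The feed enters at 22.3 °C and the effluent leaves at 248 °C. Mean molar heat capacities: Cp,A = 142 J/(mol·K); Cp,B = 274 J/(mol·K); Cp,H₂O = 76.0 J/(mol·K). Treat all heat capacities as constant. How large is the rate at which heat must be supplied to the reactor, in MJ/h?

Q_in = 240 MJ/h

Extent of reaction ξ = 0.913 × 191 / 2 = 87.192 mol/min
Reaction term: ξ·ΔH°_rxn = 87.192 × -39.0 = -3400.5 kJ/min
Sensible, feed 22.3→25 °C: 73.229 kJ/min
Outlet flows (mol/min): A 16.617, B 87.192, H₂O 87.192
Sensible, products 25→248 °C: 7331.5 kJ/min
Q = ΔH = 4004.3 kJ/min = 66.738 kW
Heat supplied = 240.26 MJ/h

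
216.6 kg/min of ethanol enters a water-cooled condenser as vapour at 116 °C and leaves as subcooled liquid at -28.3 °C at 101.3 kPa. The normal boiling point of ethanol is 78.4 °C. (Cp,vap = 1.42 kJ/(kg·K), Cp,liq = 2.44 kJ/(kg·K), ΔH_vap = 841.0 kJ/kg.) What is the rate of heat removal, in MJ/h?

Q_c = 15000 MJ/h

vapour 116→78.4 °C: -53.392 kJ/kg
condensation at 78.4 °C: -841 kJ/kg
liquid 78.4→-28.3 °C: -260.35 kJ/kg
Δh = -53.392 + -841 + -260.35 = -1154.7 kJ/kg
Q = ṁ·Δh = 216.6 kg/min × -1154.7 kJ/kg = -250120 kJ/min
|Q| = 4168.6 kW = 15007 MJ/h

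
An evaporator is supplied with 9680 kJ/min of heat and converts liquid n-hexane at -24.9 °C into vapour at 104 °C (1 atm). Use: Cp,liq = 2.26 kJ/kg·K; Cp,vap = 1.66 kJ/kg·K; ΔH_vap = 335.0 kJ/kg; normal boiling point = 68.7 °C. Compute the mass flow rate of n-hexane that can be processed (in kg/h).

ṁ = 960 kg/h

Δh = 2.26×(68.7−-24.9) + 335.0 + 1.66×(104−68.7) = 605.13 kJ/kg
Q = 9680 kJ/min = 161.33 kJ/s = 580800 kJ/h
ṁ = Q/Δh = 580800 / 605.13 = 959.79 kg/h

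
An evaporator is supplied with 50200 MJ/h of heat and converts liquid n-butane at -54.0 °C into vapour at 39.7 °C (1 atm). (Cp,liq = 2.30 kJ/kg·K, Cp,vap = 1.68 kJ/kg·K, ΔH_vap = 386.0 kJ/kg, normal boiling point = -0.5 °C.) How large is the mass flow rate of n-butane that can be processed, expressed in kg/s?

ṁ = 24.2 kg/s

Δh = 2.30×(-0.5−-54.0) + 386.0 + 1.68×(39.7−-0.5) = 576.59 kJ/kg
Q = 50200 MJ/h = 13944 kJ/s = 13944 kJ/s
ṁ = Q/Δh = 13944 / 576.59 = 24.185 kg/s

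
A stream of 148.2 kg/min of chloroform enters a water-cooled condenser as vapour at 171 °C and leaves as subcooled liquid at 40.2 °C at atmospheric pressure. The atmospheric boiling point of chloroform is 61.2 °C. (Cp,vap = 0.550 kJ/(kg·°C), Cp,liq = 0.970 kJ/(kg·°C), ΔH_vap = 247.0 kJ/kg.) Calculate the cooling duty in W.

Q_c = 810000 W

vapour 171→61.2 °C: -60.39 kJ/kg
condensation at 61.2 °C: -247 kJ/kg
liquid 61.2→40.2 °C: -20.37 kJ/kg
Δh = -60.39 + -247 + -20.37 = -327.76 kJ/kg
Q = ṁ·Δh = 148.2 kg/min × -327.76 kJ/kg = -48574 kJ/min
|Q| = 809.57 kW = 809570 W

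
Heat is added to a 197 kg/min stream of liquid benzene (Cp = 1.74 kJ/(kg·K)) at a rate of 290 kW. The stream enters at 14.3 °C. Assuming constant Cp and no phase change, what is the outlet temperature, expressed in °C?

Q = 290 kW = 17400 kJ/min
ΔT = Q/(ṁ·Cp) = 17400/(197×1.74) = 50.761 K
T_out = 14.3 + 50.761 = 65.061 °C

T_out = 65.1 °C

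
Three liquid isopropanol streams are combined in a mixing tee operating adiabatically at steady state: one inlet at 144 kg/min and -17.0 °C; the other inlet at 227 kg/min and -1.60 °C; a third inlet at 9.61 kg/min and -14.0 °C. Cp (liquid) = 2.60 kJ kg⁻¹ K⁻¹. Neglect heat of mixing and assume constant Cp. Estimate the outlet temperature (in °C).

T_out = -7.74 °C

Energy balance with Q = 0: Σ ṁᵢCp,ᵢ(T_out − Tᵢ) = 0
T_out = Σ ṁᵢCp,ᵢTᵢ / Σ ṁᵢCp,ᵢ
      = -7658.9 / 989.59 = -7.7395 °C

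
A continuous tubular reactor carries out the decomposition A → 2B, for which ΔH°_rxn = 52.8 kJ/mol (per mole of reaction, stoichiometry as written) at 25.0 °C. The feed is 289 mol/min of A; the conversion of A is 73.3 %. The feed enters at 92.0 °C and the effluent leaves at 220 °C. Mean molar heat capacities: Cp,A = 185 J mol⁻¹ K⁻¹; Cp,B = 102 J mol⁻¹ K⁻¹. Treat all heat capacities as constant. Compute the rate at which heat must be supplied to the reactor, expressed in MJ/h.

Extent of reaction ξ = 0.733 × 289 = 211.84 mol/min
Reaction term: ξ·ΔH°_rxn = 211.84 × 52.8 = 11185 kJ/min
Sensible, feed 92.0→25 °C: -3582.2 kJ/min
Outlet flows (mol/min): A 77.163, B 423.67
Sensible, products 25→220 °C: 11211 kJ/min
Q = ΔH = 18813 kJ/min = 313.56 kW
Heat supplied = 1128.8 MJ/h

Q_in = 1130 MJ/h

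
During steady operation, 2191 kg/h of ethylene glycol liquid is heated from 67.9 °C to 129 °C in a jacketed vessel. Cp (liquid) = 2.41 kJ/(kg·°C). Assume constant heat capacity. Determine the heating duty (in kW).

Q = ṁ·Cp·ΔT = 2191 × 2.41 × (129 − 67.9) = 322630 kJ/h
Converting: 322630 / 3600 s = 89.619 kW

Q = 89.6 kW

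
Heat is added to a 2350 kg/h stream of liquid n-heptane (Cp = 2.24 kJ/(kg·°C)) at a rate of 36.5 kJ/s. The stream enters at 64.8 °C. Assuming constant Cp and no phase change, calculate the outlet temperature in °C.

Q = 36.5 kJ/s = 131400 kJ/h
ΔT = Q/(ṁ·Cp) = 131400/(2350×2.24) = 24.962 K
T_out = 64.8 + 24.962 = 89.762 °C

T_out = 89.8 °C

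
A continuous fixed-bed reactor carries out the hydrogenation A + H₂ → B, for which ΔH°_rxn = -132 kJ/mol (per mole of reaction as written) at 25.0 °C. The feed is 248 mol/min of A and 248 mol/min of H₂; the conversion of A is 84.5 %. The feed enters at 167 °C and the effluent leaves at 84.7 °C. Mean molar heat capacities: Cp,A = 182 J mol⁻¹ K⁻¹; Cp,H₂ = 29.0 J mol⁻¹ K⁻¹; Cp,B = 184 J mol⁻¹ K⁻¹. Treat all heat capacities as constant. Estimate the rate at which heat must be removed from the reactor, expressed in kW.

Extent of reaction ξ = 0.845 × 248 = 209.56 mol/min
Reaction term: ξ·ΔH°_rxn = 209.56 × -132 = -27662 kJ/min
Sensible, feed 167→25 °C: -7430.6 kJ/min
Outlet flows (mol/min): A 38.44, H₂ 38.44, B 209.56
Sensible, products 25→84.7 °C: 2786.2 kJ/min
Q = ΔH = -32306 kJ/min = -538.44 kW
Heat removed = 538.44 kW

Q_out = 538 kW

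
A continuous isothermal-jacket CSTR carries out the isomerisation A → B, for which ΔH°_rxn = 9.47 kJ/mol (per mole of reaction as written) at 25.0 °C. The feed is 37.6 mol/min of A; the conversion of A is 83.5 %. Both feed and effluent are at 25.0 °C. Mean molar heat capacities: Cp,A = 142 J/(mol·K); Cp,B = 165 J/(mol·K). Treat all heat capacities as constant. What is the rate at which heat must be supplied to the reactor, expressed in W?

Extent of reaction ξ = 0.835 × 37.6 = 31.396 mol/min
Reaction term: ξ·ΔH°_rxn = 31.396 × 9.47 = 297.32 kJ/min
Q = ΔH = 297.32 kJ/min = 4.9553 kW
Heat supplied = 4955.3 W

Q_in = 4960 W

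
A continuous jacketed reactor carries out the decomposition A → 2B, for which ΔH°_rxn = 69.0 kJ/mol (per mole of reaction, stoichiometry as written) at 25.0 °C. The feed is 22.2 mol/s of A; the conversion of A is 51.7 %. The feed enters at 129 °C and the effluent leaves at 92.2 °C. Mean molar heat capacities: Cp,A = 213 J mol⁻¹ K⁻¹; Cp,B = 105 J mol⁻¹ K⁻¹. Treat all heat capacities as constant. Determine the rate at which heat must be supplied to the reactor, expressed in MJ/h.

Extent of reaction ξ = 0.517 × 22.2 = 11.477 mol/s
Reaction term: ξ·ΔH°_rxn = 11.477 × 69.0 = 791.94 kJ/s
Sensible, feed 129→25 °C: -491.77 kJ/s
Outlet flows (mol/s): A 10.723, B 22.955
Sensible, products 25→92.2 °C: 315.45 kJ/s
Q = ΔH = 615.61 kJ/s = 615.61 kW
Heat supplied = 2216.2 MJ/h

Q_in = 2220 MJ/h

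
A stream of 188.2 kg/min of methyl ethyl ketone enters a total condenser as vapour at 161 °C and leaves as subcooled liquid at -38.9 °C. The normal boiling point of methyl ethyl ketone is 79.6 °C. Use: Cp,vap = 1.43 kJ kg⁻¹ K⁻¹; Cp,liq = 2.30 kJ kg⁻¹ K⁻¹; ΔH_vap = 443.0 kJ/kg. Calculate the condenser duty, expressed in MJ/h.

Q_c = 9390 MJ/h

vapour 161→79.6 °C: -116.4 kJ/kg
condensation at 79.6 °C: -443 kJ/kg
liquid 79.6→-38.9 °C: -272.55 kJ/kg
Δh = -116.4 + -443 + -272.55 = -831.95 kJ/kg
Q = ṁ·Δh = 188.2 kg/min × -831.95 kJ/kg = -156570 kJ/min
|Q| = 2609.6 kW = 9394.4 MJ/h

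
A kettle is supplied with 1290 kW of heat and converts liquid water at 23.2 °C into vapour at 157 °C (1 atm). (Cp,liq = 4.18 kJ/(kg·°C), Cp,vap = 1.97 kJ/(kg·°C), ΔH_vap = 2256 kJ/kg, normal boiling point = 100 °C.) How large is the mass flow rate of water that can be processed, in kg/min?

ṁ = 28.8 kg/min

Δh = 4.18×(100−23.2) + 2256 + 1.97×(157−100) = 2689.3 kJ/kg
Q = 1290 kW = 1290 kJ/s = 77400 kJ/min
ṁ = Q/Δh = 77400 / 2689.3 = 28.781 kg/min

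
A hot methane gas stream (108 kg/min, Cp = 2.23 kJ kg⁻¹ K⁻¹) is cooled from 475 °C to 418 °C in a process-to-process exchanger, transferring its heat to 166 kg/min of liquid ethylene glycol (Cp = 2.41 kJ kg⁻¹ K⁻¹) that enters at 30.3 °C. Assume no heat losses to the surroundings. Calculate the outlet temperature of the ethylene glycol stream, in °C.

Heat released by hot stream: Q = 108 × 2.23 × (475 − 418) = 13728 kJ/min
Energy balance on cold side (adiabatic exchanger): Q = ṁ_c·Cp_c·(T_c,out − T_c,in)
T_c,out = 30.3 + 13728/(166 × 2.41) = 64.615 °C

T_c,out = 64.6 °C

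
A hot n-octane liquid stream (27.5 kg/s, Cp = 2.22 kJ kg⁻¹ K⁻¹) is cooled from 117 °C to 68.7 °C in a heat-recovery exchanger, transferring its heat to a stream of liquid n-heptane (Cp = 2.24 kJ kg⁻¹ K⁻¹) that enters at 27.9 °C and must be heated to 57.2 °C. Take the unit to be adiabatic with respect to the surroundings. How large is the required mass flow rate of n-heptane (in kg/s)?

Heat released by hot stream: Q = 27.5 × 2.22 × (117 − 68.7) = 2948.7 kJ/s
Energy balance on cold side (adiabatic exchanger): Q = ṁ_c·Cp_c·(T_c,out − T_c,in)
ṁ_c = 2948.7 / [2.24 × (57.2 − 27.9)] = 44.928 kg/s

ṁ_c = 44.9 kg/s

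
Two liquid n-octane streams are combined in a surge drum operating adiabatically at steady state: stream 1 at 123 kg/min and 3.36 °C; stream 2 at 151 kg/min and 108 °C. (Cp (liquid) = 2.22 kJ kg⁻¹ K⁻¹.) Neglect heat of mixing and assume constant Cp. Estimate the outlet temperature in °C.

T_out = 61.0 °C

Energy balance with Q = 0: Σ ṁᵢCp,ᵢ(T_out − Tᵢ) = 0
T_out = Σ ṁᵢCp,ᵢTᵢ / Σ ṁᵢCp,ᵢ
      = 37121 / 608.28 = 61.027 °C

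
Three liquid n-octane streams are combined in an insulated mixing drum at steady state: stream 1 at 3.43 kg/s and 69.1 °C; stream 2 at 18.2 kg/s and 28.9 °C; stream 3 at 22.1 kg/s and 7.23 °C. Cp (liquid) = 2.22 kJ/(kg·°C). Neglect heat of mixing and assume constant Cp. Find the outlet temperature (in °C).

T_out = 21.1 °C

No heat crosses the boundary, so H_out = H_in.
Σ ṁᵢCp,ᵢTᵢ = 3.43×2.22×69.1 + 18.2×2.22×28.9 + 22.1×2.22×7.23 = 2048.6
Σ ṁᵢCp,ᵢ = 3.43×2.22 + 18.2×2.22 + 22.1×2.22 = 97.081
T_out = 2048.6 / 97.081 = 21.102 °C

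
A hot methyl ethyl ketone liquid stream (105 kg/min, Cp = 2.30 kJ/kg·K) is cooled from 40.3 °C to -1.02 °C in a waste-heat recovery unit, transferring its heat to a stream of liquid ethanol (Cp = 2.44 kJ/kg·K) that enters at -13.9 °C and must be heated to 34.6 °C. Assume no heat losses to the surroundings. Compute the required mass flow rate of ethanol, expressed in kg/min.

ṁ_c = 84.3 kg/min

Heat released by hot stream: Q = 105 × 2.30 × (40.3 − -1.02) = 9978.8 kJ/min
Energy balance on cold side (adiabatic exchanger): Q = ṁ_c·Cp_c·(T_c,out − T_c,in)
ṁ_c = 9978.8 / [2.44 × (34.6 − -13.9)] = 84.323 kg/min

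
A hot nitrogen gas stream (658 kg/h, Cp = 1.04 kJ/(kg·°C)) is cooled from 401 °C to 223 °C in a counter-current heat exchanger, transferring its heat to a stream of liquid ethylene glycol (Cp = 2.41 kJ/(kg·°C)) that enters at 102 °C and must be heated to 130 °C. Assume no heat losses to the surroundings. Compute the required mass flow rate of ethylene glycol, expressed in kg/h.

ṁ_c = 1810 kg/h

Heat released by hot stream: Q = 658 × 1.04 × (401 − 223) = 121810 kJ/h
Energy balance on cold side (adiabatic exchanger): Q = ṁ_c·Cp_c·(T_c,out − T_c,in)
ṁ_c = 121810 / [2.41 × (130 − 102)] = 1805.1 kg/h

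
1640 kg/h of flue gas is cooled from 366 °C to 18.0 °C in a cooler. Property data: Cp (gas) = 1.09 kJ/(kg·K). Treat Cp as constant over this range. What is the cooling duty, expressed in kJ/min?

Q = ṁ·Cp·ΔT = 1640 × 1.09 × (18.0 − 366) = -622080 kJ/h
Converting: 622080 / 3600 s = 172.8 kW
Cooling duty = 10368 kJ/min

Q_c = 10400 kJ/min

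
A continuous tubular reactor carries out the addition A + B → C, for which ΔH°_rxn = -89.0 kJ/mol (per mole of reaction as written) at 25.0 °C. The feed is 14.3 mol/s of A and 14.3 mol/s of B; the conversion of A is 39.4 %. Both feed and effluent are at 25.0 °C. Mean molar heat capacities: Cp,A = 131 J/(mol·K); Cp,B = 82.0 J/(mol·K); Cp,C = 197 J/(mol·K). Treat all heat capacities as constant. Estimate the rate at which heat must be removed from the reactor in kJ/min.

Q_out = 30100 kJ/min

Extent of reaction ξ = 0.394 × 14.3 = 5.6342 mol/s
Reaction term: ξ·ΔH°_rxn = 5.6342 × -89.0 = -501.44 kJ/s
Q = ΔH = -501.44 kJ/s = -501.44 kW
Heat removed = 30087 kJ/min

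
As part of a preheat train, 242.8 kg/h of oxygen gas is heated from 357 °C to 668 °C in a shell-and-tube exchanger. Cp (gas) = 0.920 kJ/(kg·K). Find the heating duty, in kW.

Q = ṁ·Cp·ΔT = 242.8 × 0.920 × (668 − 357) = 69470 kJ/h
Converting: 69470 / 3600 s = 19.297 kW

Q = 19.3 kW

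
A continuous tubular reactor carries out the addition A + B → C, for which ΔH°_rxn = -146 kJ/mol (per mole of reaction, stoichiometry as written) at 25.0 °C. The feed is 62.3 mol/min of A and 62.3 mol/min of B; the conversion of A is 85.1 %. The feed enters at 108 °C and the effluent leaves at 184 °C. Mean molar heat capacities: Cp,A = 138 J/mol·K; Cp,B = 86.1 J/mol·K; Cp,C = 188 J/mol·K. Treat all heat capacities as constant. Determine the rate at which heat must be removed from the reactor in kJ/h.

Q_out = 419000 kJ/h

Extent of reaction ξ = 0.851 × 62.3 = 53.017 mol/min
Reaction term: ξ·ΔH°_rxn = 53.017 × -146 = -7740.5 kJ/min
Sensible, feed 108→25 °C: -1158.8 kJ/min
Outlet flows (mol/min): A 9.2827, B 9.2827, C 53.017
Sensible, products 25→184 °C: 1915.6 kJ/min
Q = ΔH = -6983.8 kJ/min = -116.4 kW
Heat removed = 419030 kJ/h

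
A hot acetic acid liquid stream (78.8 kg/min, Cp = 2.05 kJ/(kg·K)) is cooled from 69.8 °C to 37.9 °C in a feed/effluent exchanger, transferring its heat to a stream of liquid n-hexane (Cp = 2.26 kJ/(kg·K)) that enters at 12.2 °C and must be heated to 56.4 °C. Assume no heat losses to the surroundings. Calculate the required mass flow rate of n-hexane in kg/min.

ṁ_c = 51.6 kg/min

Heat released by hot stream: Q = 78.8 × 2.05 × (69.8 − 37.9) = 5153.1 kJ/min
Energy balance on cold side (adiabatic exchanger): Q = ṁ_c·Cp_c·(T_c,out − T_c,in)
ṁ_c = 5153.1 / [2.26 × (56.4 − 12.2)] = 51.587 kg/min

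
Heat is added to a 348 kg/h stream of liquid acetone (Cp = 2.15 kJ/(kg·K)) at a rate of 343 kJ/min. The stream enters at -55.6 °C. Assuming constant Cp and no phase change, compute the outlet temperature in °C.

T_out = -28.1 °C

Q = 343 kJ/min = 20580 kJ/h
ΔT = Q/(ṁ·Cp) = 20580/(348×2.15) = 27.506 K
T_out = -55.6 + 27.506 = -28.094 °C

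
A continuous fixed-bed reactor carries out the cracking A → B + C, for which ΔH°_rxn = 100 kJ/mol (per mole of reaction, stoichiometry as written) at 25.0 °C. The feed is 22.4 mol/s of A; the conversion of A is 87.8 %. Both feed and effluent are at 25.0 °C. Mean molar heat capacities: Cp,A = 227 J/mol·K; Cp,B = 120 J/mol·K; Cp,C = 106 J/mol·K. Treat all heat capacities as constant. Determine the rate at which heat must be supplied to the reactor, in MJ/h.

Extent of reaction ξ = 0.878 × 22.4 = 19.667 mol/s
Reaction term: ξ·ΔH°_rxn = 19.667 × 100 = 1966.7 kJ/s
Q = ΔH = 1966.7 kJ/s = 1966.7 kW
Heat supplied = 7080.2 MJ/h

Q_in = 7080 MJ/h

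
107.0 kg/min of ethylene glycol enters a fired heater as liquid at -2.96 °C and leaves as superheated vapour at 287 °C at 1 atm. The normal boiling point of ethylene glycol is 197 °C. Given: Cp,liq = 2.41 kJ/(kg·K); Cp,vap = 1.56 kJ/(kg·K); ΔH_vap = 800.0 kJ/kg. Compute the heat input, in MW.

liquid -2.96→197 °C: 481.9 kJ/kg
vaporisation at 197 °C: 800 kJ/kg
vapour 197→287 °C: 140.4 kJ/kg
Δh = 481.9 + 800 + 140.4 = 1422.3 kJ/kg
Q = ṁ·Δh = 107.0 kg/min × 1422.3 kJ/kg = 152190 kJ/min
|Q| = 2536.4 kW = 2.5364 MW

Q = 2.54 MW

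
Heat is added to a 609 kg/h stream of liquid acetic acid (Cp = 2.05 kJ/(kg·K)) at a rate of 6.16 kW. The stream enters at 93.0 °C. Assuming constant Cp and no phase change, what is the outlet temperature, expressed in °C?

Q = 6.16 kW = 22176 kJ/h
ΔT = Q/(ṁ·Cp) = 22176/(609×2.05) = 17.763 K
T_out = 93.0 + 17.763 = 110.76 °C

T_out = 111 °C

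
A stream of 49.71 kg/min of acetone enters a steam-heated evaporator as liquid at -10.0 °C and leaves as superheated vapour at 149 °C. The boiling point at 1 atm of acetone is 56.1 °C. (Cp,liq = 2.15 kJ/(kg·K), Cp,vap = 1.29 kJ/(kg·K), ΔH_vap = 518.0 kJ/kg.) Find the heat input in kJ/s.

Q = 646 kJ/s

liquid -10.0→56.1 °C: 142.11 kJ/kg
vaporisation at 56.1 °C: 518 kJ/kg
vapour 56.1→149 °C: 119.84 kJ/kg
Δh = 142.11 + 518 + 119.84 = 779.96 kJ/kg
Q = ṁ·Δh = 49.71 kg/min × 779.96 kJ/kg = 38772 kJ/min
|Q| = 646.19 kW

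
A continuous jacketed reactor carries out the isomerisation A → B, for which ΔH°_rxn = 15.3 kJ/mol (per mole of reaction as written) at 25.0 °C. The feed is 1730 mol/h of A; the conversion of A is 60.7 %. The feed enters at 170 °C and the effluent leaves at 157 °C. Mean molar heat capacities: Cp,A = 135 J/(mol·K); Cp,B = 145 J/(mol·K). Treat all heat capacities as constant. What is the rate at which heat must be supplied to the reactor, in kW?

Q_in = 4.00 kW

Extent of reaction ξ = 0.607 × 1730 = 1050.1 mol/h
Reaction term: ξ·ΔH°_rxn = 1050.1 × 15.3 = 16067 kJ/h
Sensible, feed 170→25 °C: -33865 kJ/h
Outlet flows (mol/h): A 679.89, B 1050.1
Sensible, products 25→157 °C: 32215 kJ/h
Q = ΔH = 14417 kJ/h = 4.0046 kW
Heat supplied = 4.0046 kW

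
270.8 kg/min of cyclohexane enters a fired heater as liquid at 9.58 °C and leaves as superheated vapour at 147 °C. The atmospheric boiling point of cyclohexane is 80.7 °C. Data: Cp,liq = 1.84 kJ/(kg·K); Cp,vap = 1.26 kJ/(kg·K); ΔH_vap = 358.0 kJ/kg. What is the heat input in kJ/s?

liquid 9.58→80.7 °C: 130.86 kJ/kg
vaporisation at 80.7 °C: 358 kJ/kg
vapour 80.7→147 °C: 83.538 kJ/kg
Δh = 130.86 + 358 + 83.538 = 572.4 kJ/kg
Q = ṁ·Δh = 270.8 kg/min × 572.4 kJ/kg = 155010 kJ/min
|Q| = 2583.4 kW

Q = 2580 kJ/s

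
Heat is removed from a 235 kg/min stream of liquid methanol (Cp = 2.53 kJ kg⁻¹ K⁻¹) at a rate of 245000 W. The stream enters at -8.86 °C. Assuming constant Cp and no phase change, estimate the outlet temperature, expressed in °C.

T_out = -33.6 °C

Q = 245000 W = 14700 kJ/min
ΔT = Q/(ṁ·Cp) = 14700/(235×2.53) = 24.725 K
T_out = -8.86 − 24.725 = -33.585 °C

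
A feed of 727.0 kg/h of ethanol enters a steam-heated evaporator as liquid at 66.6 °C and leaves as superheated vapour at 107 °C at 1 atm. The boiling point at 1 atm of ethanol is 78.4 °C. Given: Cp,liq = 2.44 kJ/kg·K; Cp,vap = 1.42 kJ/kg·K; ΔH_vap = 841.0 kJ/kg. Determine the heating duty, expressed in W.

liquid 66.6→78.4 °C: 28.792 kJ/kg
vaporisation at 78.4 °C: 841 kJ/kg
vapour 78.4→107 °C: 40.612 kJ/kg
Δh = 28.792 + 841 + 40.612 = 910.4 kJ/kg
Q = ṁ·Δh = 727.0 kg/h × 910.4 kJ/kg = 661860 kJ/h
|Q| = 183.85 kW = 183850 W

Q = 184000 W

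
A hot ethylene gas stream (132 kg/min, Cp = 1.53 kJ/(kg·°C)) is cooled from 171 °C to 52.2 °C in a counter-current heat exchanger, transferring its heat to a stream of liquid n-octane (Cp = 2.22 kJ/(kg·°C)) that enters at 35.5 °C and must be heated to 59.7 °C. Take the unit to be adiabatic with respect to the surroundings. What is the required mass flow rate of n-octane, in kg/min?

Heat released by hot stream: Q = 132 × 1.53 × (171 − 52.2) = 23993 kJ/min
Energy balance on cold side (adiabatic exchanger): Q = ṁ_c·Cp_c·(T_c,out − T_c,in)
ṁ_c = 23993 / [2.22 × (59.7 − 35.5)] = 446.59 kg/min

ṁ_c = 447 kg/min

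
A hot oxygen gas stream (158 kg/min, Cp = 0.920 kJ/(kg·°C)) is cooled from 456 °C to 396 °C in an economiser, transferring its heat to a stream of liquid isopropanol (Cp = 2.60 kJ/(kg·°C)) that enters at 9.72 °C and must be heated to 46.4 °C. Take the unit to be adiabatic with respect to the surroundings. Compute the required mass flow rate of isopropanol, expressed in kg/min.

Heat released by hot stream: Q = 158 × 0.920 × (456 − 396) = 8721.6 kJ/min
Energy balance on cold side (adiabatic exchanger): Q = ṁ_c·Cp_c·(T_c,out − T_c,in)
ṁ_c = 8721.6 / [2.60 × (46.4 − 9.72)] = 91.452 kg/min

ṁ_c = 91.5 kg/min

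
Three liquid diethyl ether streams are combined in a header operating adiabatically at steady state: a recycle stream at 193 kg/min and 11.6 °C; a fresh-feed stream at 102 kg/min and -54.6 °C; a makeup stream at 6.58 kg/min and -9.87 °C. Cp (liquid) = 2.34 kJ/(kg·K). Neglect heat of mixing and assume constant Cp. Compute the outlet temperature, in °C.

T_out = -11.3 °C

Energy balance with Q = 0: Σ ṁᵢCp,ᵢ(T_out − Tᵢ) = 0
Σ ṁᵢCp,ᵢTᵢ = 193×2.34×11.6 + 102×2.34×-54.6 + 6.58×2.34×-9.87 = -7945.1
Σ ṁᵢCp,ᵢ = 193×2.34 + 102×2.34 + 6.58×2.34 = 705.7
T_out = -7945.1 / 705.7 = -11.259 °C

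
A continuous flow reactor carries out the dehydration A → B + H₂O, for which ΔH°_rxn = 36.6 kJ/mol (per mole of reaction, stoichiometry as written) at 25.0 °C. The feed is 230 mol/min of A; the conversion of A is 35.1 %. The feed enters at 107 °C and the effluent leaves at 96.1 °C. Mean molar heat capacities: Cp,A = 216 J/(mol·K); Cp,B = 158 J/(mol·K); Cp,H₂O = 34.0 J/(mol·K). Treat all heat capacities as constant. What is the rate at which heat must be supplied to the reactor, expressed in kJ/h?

Q_in = 137000 kJ/h

Extent of reaction ξ = 0.351 × 230 = 80.73 mol/min
Reaction term: ξ·ΔH°_rxn = 80.73 × 36.6 = 2954.7 kJ/min
Sensible, feed 107→25 °C: -4073.8 kJ/min
Outlet flows (mol/min): A 149.27, B 80.73, H₂O 80.73
Sensible, products 25→96.1 °C: 3394.5 kJ/min
Q = ΔH = 2275.4 kJ/min = 37.924 kW
Heat supplied = 136530 kJ/h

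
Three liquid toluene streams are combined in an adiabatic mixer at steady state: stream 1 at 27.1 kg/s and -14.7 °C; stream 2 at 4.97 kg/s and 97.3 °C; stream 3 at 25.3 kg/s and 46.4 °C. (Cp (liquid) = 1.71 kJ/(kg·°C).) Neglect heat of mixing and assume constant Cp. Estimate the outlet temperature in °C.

T_out = 21.9 °C

No heat crosses the boundary, so H_out = H_in.
T_out = Σ ṁᵢCp,ᵢTᵢ / Σ ṁᵢCp,ᵢ
      = 2153.1 / 98.103 = 21.948 °C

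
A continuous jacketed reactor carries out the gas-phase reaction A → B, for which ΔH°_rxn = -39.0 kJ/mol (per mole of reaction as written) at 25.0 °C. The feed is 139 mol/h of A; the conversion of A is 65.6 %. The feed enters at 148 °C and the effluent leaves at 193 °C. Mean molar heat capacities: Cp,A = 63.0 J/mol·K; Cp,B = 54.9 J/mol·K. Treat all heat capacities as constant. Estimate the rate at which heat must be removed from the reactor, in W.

Extent of reaction ξ = 0.656 × 139 = 91.184 mol/h
Reaction term: ξ·ΔH°_rxn = 91.184 × -39.0 = -3556.2 kJ/h
Sensible, feed 148→25 °C: -1077.1 kJ/h
Outlet flows (mol/h): A 47.816, B 91.184
Sensible, products 25→193 °C: 1347.1 kJ/h
Q = ΔH = -3286.2 kJ/h = -0.91283 kW
Heat removed = 912.83 W

Q_out = 913 W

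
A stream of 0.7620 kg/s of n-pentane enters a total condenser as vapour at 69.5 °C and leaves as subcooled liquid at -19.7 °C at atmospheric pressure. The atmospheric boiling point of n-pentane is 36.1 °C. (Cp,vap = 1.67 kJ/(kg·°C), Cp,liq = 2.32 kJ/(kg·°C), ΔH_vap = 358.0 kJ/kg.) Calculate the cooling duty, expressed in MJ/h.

vapour 69.5→36.1 °C: -55.778 kJ/kg
condensation at 36.1 °C: -358 kJ/kg
liquid 36.1→-19.7 °C: -129.46 kJ/kg
Δh = -55.778 + -358 + -129.46 = -543.23 kJ/kg
Q = ṁ·Δh = 0.7620 kg/s × -543.23 kJ/kg = -413.94 kJ/s
|Q| = 413.94 kW = 1490.2 MJ/h

Q_c = 1490 MJ/h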